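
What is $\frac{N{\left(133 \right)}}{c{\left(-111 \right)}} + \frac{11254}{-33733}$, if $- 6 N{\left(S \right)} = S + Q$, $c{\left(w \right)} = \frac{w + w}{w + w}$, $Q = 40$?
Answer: $- \frac{5903333}{202398} \approx -29.167$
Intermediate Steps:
$c{\left(w \right)} = 1$ ($c{\left(w \right)} = \frac{2 w}{2 w} = 2 w \frac{1}{2 w} = 1$)
$N{\left(S \right)} = - \frac{20}{3} - \frac{S}{6}$ ($N{\left(S \right)} = - \frac{S + 40}{6} = - \frac{40 + S}{6} = - \frac{20}{3} - \frac{S}{6}$)
$\frac{N{\left(133 \right)}}{c{\left(-111 \right)}} + \frac{11254}{-33733} = \frac{- \frac{20}{3} - \frac{133}{6}}{1} + \frac{11254}{-33733} = \left(- \frac{20}{3} - \frac{133}{6}\right) 1 + 11254 \left(- \frac{1}{33733}\right) = \left(- \frac{173}{6}\right) 1 - \frac{11254}{33733} = - \frac{173}{6} - \frac{11254}{33733} = - \frac{5903333}{202398}$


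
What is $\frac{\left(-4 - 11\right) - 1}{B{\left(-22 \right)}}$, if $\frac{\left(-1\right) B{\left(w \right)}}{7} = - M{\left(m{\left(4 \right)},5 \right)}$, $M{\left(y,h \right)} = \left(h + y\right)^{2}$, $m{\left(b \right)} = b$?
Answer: $- \frac{16}{567} \approx -0.028219$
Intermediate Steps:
$B{\left(w \right)} = 567$ ($B{\left(w \right)} = - 7 \left(- \left(5 + 4\right)^{2}\right) = - 7 \left(- 9^{2}\right) = - 7 \left(\left(-1\right) 81\right) = \left(-7\right) \left(-81\right) = 567$)
$\frac{\left(-4 - 11\right) - 1}{B{\left(-22 \right)}} = \frac{\left(-4 - 11\right) - 1}{567} = \frac{-15 - 1}{567} = \frac{1}{567} \left(-16\right) = - \frac{16}{567}$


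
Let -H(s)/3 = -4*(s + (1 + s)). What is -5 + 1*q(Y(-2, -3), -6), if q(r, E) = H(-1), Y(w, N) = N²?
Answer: -17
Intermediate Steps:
H(s) = 12 + 24*s (H(s) = -(-12)*(s + (1 + s)) = -(-12)*(1 + 2*s) = -3*(-4 - 8*s) = 12 + 24*s)
q(r, E) = -12 (q(r, E) = 12 + 24*(-1) = 12 - 24 = -12)
-5 + 1*q(Y(-2, -3), -6) = -5 + 1*(-12) = -5 - 12 = -17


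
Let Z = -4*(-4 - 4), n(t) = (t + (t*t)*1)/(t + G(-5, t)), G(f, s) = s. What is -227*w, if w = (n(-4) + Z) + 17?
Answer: -21565/2 ≈ -10783.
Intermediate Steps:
n(t) = (t + t²)/(2*t) (n(t) = (t + (t*t)*1)/(t + t) = (t + t²*1)/((2*t)) = (t + t²)*(1/(2*t)) = (t + t²)/(2*t))
Z = 32 (Z = -4*(-8) = 32)
w = 95/2 (w = ((½ + (½)*(-4)) + 32) + 17 = ((½ - 2) + 32) + 17 = (-3/2 + 32) + 17 = 61/2 + 17 = 95/2 ≈ 47.500)
-227*w = -227*95/2 = -21565/2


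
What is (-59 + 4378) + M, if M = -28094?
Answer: -23775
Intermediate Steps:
(-59 + 4378) + M = (-59 + 4378) - 28094 = 4319 - 28094 = -23775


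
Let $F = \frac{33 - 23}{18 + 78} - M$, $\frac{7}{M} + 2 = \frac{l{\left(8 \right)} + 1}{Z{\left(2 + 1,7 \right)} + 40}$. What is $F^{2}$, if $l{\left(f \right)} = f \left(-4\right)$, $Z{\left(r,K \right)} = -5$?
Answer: $\frac{150430225}{23503104} \approx 6.4004$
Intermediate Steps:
$l{\left(f \right)} = - 4 f$
$M = - \frac{245}{101}$ ($M = \frac{7}{-2 + \frac{\left(-4\right) 8 + 1}{-5 + 40}} = \frac{7}{-2 + \frac{-32 + 1}{35}} = \frac{7}{-2 - \frac{31}{35}} = \frac{7}{- \frac{101}{35}} = 7 \left(- \frac{35}{101}\right) = - \frac{245}{101} \approx -2.4257$)
$F = \frac{12265}{4848}$ ($F = \frac{33 - 23}{18 + 78} - - \frac{245}{101} = \frac{10}{96} + \frac{245}{101} = 10 \cdot \frac{1}{96} + \frac{245}{101} = \frac{5}{48} + \frac{245}{101} = \frac{12265}{4848} \approx 2.5299$)
$F^{2} = \left(\frac{12265}{4848}\right)^{2} = \frac{150430225}{23503104}$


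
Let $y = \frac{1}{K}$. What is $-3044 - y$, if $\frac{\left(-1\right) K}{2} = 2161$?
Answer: $- \frac{13156167}{4322} \approx -3044.0$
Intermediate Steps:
$K = -4322$ ($K = \left(-2\right) 2161 = -4322$)
$y = - \frac{1}{4322}$ ($y = \frac{1}{-4322} = - \frac{1}{4322} \approx -0.00023137$)
$-3044 - y = -3044 - - \frac{1}{4322} = -3044 + \frac{1}{4322} = - \frac{13156167}{4322}$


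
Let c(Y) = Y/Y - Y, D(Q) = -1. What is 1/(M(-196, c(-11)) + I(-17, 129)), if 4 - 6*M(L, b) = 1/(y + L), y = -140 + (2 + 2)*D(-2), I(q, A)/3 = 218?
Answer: 2040/1335521 ≈ 0.0015275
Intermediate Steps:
I(q, A) = 654 (I(q, A) = 3*218 = 654)
c(Y) = 1 - Y
y = -144 (y = -140 + (2 + 2)*(-1) = -140 + 4*(-1) = -140 - 4 = -144)
M(L, b) = ⅔ - 1/(6*(-144 + L))
1/(M(-196, c(-11)) + I(-17, 129)) = 1/((-577 + 4*(-196))/(6*(-144 - 196)) + 654) = 1/((⅙)*(-577 - 784)/(-340) + 654) = 1/((⅙)*(-1/340)*(-1361) + 654) = 1/(1361/2040 + 654) = 1/(1335521/2040) = 2040/1335521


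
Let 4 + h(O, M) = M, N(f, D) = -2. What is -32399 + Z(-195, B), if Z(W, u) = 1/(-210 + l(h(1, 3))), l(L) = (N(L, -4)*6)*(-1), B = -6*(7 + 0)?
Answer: -6415003/198 ≈ -32399.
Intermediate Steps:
h(O, M) = -4 + M
B = -42 (B = -6*7 = -42)
l(L) = 12 (l(L) = -2*6*(-1) = -12*(-1) = 12)
Z(W, u) = -1/198 (Z(W, u) = 1/(-210 + 12) = 1/(-198) = -1/198)
-32399 + Z(-195, B) = -32399 - 1/198 = -6415003/198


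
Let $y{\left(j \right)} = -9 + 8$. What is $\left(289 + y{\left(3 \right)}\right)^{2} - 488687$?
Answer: $-405743$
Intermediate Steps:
$y{\left(j \right)} = -1$
$\left(289 + y{\left(3 \right)}\right)^{2} - 488687 = \left(289 - 1\right)^{2} - 488687 = 288^{2} - 488687 = 82944 - 488687 = -405743$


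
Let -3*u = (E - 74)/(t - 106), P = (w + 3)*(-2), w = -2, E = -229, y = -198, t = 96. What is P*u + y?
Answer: -889/5 ≈ -177.80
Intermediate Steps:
P = -2 (P = (-2 + 3)*(-2) = 1*(-2) = -2)
u = -101/10 (u = -(-229 - 74)/(3*(96 - 106)) = -(-101)/(-10) = -(-101)*(-1)/10 = -⅓*303/10 = -101/10 ≈ -10.100)
P*u + y = -2*(-101/10) - 198 = 101/5 - 198 = -889/5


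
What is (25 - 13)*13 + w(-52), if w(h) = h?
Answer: 104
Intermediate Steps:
(25 - 13)*13 + w(-52) = (25 - 13)*13 - 52 = 12*13 - 52 = 156 - 52 = 104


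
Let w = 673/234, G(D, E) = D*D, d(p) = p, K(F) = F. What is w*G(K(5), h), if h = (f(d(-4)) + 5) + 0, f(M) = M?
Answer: 16825/234 ≈ 71.902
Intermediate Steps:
h = 1 (h = (-4 + 5) + 0 = 1 + 0 = 1)
G(D, E) = D²
w = 673/234 (w = 673*(1/234) = 673/234 ≈ 2.8761)
w*G(K(5), h) = (673/234)*5² = (673/234)*25 = 16825/234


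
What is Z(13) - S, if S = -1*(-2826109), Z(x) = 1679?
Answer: -2824430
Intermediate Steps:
S = 2826109
Z(13) - S = 1679 - 1*2826109 = 1679 - 2826109 = -2824430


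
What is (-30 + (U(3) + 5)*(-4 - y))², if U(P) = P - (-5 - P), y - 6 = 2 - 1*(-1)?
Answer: 56644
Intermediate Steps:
y = 9 (y = 6 + (2 - 1*(-1)) = 6 + (2 + 1) = 6 + 3 = 9)
U(P) = 5 + 2*P (U(P) = P + (5 + P) = 5 + 2*P)
(-30 + (U(3) + 5)*(-4 - y))² = (-30 + ((5 + 2*3) + 5)*(-4 - 1*9))² = (-30 + ((5 + 6) + 5)*(-4 - 9))² = (-30 + (11 + 5)*(-13))² = (-30 + 16*(-13))² = (-30 - 208)² = (-238)² = 56644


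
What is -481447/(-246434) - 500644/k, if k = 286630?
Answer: 7310725057/35317688710 ≈ 0.20700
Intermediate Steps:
-481447/(-246434) - 500644/k = -481447/(-246434) - 500644/286630 = -481447*(-1/246434) - 500644*1/286630 = 481447/246434 - 250322/143315 = 7310725057/35317688710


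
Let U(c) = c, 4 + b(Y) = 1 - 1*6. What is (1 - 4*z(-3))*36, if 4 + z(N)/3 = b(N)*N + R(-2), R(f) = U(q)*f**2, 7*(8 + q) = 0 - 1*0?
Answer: 3924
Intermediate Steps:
b(Y) = -9 (b(Y) = -4 + (1 - 1*6) = -4 + (1 - 6) = -4 - 5 = -9)
q = -8 (q = -8 + (0 - 1*0)/7 = -8 + (0 + 0)/7 = -8 + (1/7)*0 = -8 + 0 = -8)
R(f) = -8*f**2
z(N) = -108 - 27*N (z(N) = -12 + 3*(-9*N - 8*(-2)**2) = -12 + 3*(-9*N - 8*4) = -12 + 3*(-9*N - 32) = -12 + 3*(-32 - 9*N) = -12 + (-96 - 27*N) = -108 - 27*N)
(1 - 4*z(-3))*36 = (1 - 4*(-108 - 27*(-3)))*36 = (1 - 4*(-108 + 81))*36 = (1 - 4*(-27))*36 = (1 + 108)*36 = 109*36 = 3924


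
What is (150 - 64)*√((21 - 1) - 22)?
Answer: 86*I*√2 ≈ 121.62*I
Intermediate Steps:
(150 - 64)*√((21 - 1) - 22) = 86*√(20 - 22) = 86*√(-2) = 86*(I*√2) = 86*I*√2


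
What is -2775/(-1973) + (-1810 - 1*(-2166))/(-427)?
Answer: 482537/842471 ≈ 0.57276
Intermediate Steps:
-2775/(-1973) + (-1810 - 1*(-2166))/(-427) = -2775*(-1/1973) + (-1810 + 2166)*(-1/427) = 2775/1973 + 356*(-1/427) = 2775/1973 - 356/427 = 482537/842471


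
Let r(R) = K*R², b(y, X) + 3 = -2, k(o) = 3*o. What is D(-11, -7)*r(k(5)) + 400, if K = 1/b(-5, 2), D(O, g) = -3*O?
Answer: -1085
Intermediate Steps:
b(y, X) = -5 (b(y, X) = -3 - 2 = -5)
K = -⅕ (K = 1/(-5) = -⅕ ≈ -0.20000)
r(R) = -R²/5
D(-11, -7)*r(k(5)) + 400 = (-3*(-11))*(-(3*5)²/5) + 400 = 33*(-⅕*15²) + 400 = 33*(-⅕*225) + 400 = 33*(-45) + 400 = -1485 + 400 = -1085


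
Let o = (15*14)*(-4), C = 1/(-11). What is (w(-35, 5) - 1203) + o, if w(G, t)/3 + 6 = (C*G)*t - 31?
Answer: -23169/11 ≈ -2106.3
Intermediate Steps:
C = -1/11 ≈ -0.090909
w(G, t) = -111 - 3*G*t/11 (w(G, t) = -18 + 3*((-G/11)*t - 31) = -18 + 3*(-G*t/11 - 31) = -18 + 3*(-31 - G*t/11) = -18 + (-93 - 3*G*t/11) = -111 - 3*G*t/11)
o = -840 (o = 210*(-4) = -840)
(w(-35, 5) - 1203) + o = ((-111 - 3/11*(-35)*5) - 1203) - 840 = ((-111 + 525/11) - 1203) - 840 = (-696/11 - 1203) - 840 = -13929/11 - 840 = -23169/11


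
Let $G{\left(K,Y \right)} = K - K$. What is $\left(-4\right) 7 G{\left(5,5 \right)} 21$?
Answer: $0$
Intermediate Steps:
$G{\left(K,Y \right)} = 0$
$\left(-4\right) 7 G{\left(5,5 \right)} 21 = \left(-4\right) 7 \cdot 0 \cdot 21 = \left(-28\right) 0 \cdot 21 = 0 \cdot 21 = 0$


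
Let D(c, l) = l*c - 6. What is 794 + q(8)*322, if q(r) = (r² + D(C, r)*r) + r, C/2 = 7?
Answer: 297034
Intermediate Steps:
C = 14 (C = 2*7 = 14)
D(c, l) = -6 + c*l (D(c, l) = c*l - 6 = -6 + c*l)
q(r) = r + r² + r*(-6 + 14*r) (q(r) = (r² + (-6 + 14*r)*r) + r = (r² + r*(-6 + 14*r)) + r = r + r² + r*(-6 + 14*r))
794 + q(8)*322 = 794 + (5*8*(-1 + 3*8))*322 = 794 + (5*8*(-1 + 24))*322 = 794 + (5*8*23)*322 = 794 + 920*322 = 794 + 296240 = 297034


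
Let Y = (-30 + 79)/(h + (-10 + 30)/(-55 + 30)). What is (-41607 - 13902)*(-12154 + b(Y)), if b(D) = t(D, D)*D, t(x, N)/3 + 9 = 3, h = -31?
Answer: 35675190228/53 ≈ 6.7312e+8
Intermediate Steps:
t(x, N) = -18 (t(x, N) = -27 + 3*3 = -27 + 9 = -18)
Y = -245/159 (Y = (-30 + 79)/(-31 + (-10 + 30)/(-55 + 30)) = 49/(-31 + 20/(-25)) = 49/(-31 + 20*(-1/25)) = 49/(-31 - ⅘) = 49/(-159/5) = 49*(-5/159) = -245/159 ≈ -1.5409)
b(D) = -18*D
(-41607 - 13902)*(-12154 + b(Y)) = (-41607 - 13902)*(-12154 - 18*(-245/159)) = -55509*(-12154 + 1470/53) = -55509*(-642692/53) = 35675190228/53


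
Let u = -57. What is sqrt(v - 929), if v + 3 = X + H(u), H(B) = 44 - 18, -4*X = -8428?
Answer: sqrt(1201) ≈ 34.655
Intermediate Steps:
X = 2107 (X = -1/4*(-8428) = 2107)
H(B) = 26
v = 2130 (v = -3 + (2107 + 26) = -3 + 2133 = 2130)
sqrt(v - 929) = sqrt(2130 - 929) = sqrt(1201)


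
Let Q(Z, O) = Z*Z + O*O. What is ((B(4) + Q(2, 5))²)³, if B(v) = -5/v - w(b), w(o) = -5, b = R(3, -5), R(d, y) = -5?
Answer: 5053913144281/4096 ≈ 1.2339e+9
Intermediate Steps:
b = -5
Q(Z, O) = O² + Z² (Q(Z, O) = Z² + O² = O² + Z²)
B(v) = 5 - 5/v (B(v) = -5/v - 1*(-5) = -5/v + 5 = 5 - 5/v)
((B(4) + Q(2, 5))²)³ = (((5 - 5/4) + (5² + 2²))²)³ = (((5 - 5*¼) + (25 + 4))²)³ = (((5 - 5/4) + 29)²)³ = ((15/4 + 29)²)³ = ((131/4)²)³ = (17161/16)³ = 5053913144281/4096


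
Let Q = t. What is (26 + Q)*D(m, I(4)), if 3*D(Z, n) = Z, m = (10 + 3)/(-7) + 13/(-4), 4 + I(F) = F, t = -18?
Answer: -286/21 ≈ -13.619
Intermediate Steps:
I(F) = -4 + F
Q = -18
m = -143/28 (m = 13*(-⅐) + 13*(-¼) = -13/7 - 13/4 = -143/28 ≈ -5.1071)
D(Z, n) = Z/3
(26 + Q)*D(m, I(4)) = (26 - 18)*((⅓)*(-143/28)) = 8*(-143/84) = -286/21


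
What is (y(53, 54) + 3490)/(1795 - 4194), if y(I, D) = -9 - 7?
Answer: -3474/2399 ≈ -1.4481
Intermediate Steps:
y(I, D) = -16
(y(53, 54) + 3490)/(1795 - 4194) = (-16 + 3490)/(1795 - 4194) = 3474/(-2399) = 3474*(-1/2399) = -3474/2399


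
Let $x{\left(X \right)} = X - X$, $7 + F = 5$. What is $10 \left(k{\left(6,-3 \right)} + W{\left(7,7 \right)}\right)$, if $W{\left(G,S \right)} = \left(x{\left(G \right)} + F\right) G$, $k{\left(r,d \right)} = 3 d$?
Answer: $-230$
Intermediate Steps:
$F = -2$ ($F = -7 + 5 = -2$)
$x{\left(X \right)} = 0$
$W{\left(G,S \right)} = - 2 G$ ($W{\left(G,S \right)} = \left(0 - 2\right) G = - 2 G$)
$10 \left(k{\left(6,-3 \right)} + W{\left(7,7 \right)}\right) = 10 \left(3 \left(-3\right) - 14\right) = 10 \left(-9 - 14\right) = 10 \left(-23\right) = -230$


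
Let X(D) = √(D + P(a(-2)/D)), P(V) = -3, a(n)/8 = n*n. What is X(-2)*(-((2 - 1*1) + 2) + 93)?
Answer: 90*I*√5 ≈ 201.25*I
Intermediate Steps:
a(n) = 8*n² (a(n) = 8*(n*n) = 8*n²)
X(D) = √(-3 + D) (X(D) = √(D - 3) = √(-3 + D))
X(-2)*(-((2 - 1*1) + 2) + 93) = √(-3 - 2)*(-((2 - 1*1) + 2) + 93) = √(-5)*(-((2 - 1) + 2) + 93) = (I*√5)*(-(1 + 2) + 93) = (I*√5)*(-1*3 + 93) = (I*√5)*(-3 + 93) = (I*√5)*90 = 90*I*√5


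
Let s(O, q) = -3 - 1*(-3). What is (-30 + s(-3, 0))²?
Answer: 900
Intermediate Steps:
s(O, q) = 0 (s(O, q) = -3 + 3 = 0)
(-30 + s(-3, 0))² = (-30 + 0)² = (-30)² = 900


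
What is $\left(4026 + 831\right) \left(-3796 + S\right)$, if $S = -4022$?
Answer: $-37972026$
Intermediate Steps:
$\left(4026 + 831\right) \left(-3796 + S\right) = \left(4026 + 831\right) \left(-3796 - 4022\right) = 4857 \left(-7818\right) = -37972026$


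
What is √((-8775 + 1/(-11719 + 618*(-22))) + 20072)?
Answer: √7239673669510/25315 ≈ 106.29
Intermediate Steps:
√((-8775 + 1/(-11719 + 618*(-22))) + 20072) = √((-8775 + 1/(-11719 - 13596)) + 20072) = √((-8775 + 1/(-25315)) + 20072) = √((-8775 - 1/25315) + 20072) = √(-222139126/25315 + 20072) = √(285983554/25315) = √7239673669510/25315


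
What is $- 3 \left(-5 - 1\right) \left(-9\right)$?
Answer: $-162$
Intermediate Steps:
$- 3 \left(-5 - 1\right) \left(-9\right) = \left(-3\right) \left(-6\right) \left(-9\right) = 18 \left(-9\right) = -162$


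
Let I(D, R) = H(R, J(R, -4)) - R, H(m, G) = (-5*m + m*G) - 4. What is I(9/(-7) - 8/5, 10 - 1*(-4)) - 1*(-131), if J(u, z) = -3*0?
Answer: 43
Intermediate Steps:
J(u, z) = 0
H(m, G) = -4 - 5*m + G*m (H(m, G) = (-5*m + G*m) - 4 = -4 - 5*m + G*m)
I(D, R) = -4 - 6*R (I(D, R) = (-4 - 5*R + 0*R) - R = (-4 - 5*R + 0) - R = (-4 - 5*R) - R = -4 - 6*R)
I(9/(-7) - 8/5, 10 - 1*(-4)) - 1*(-131) = (-4 - 6*(10 - 1*(-4))) - 1*(-131) = (-4 - 6*(10 + 4)) + 131 = (-4 - 6*14) + 131 = (-4 - 84) + 131 = -88 + 131 = 43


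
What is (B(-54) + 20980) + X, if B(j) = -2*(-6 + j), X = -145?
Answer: 20955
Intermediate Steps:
B(j) = 12 - 2*j
(B(-54) + 20980) + X = ((12 - 2*(-54)) + 20980) - 145 = ((12 + 108) + 20980) - 145 = (120 + 20980) - 145 = 21100 - 145 = 20955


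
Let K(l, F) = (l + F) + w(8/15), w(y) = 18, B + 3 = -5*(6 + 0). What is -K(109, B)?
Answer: -94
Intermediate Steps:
B = -33 (B = -3 - 5*(6 + 0) = -3 - 5*6 = -3 - 30 = -33)
K(l, F) = 18 + F + l (K(l, F) = (l + F) + 18 = (F + l) + 18 = 18 + F + l)
-K(109, B) = -(18 - 33 + 109) = -1*94 = -94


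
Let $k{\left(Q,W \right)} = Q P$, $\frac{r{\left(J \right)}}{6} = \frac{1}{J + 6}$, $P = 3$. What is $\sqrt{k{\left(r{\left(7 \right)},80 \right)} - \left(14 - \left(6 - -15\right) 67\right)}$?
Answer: $\frac{\sqrt{235651}}{13} \approx 37.341$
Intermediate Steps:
$r{\left(J \right)} = \frac{6}{6 + J}$ ($r{\left(J \right)} = \frac{6}{J + 6} = \frac{6}{6 + J}$)
$k{\left(Q,W \right)} = 3 Q$ ($k{\left(Q,W \right)} = Q 3 = 3 Q$)
$\sqrt{k{\left(r{\left(7 \right)},80 \right)} - \left(14 - \left(6 - -15\right) 67\right)} = \sqrt{3 \frac{6}{6 + 7} - \left(14 - \left(6 - -15\right) 67\right)} = \sqrt{3 \cdot \frac{6}{13} - \left(14 - \left(6 + 15\right) 67\right)} = \sqrt{3 \cdot 6 \cdot \frac{1}{13} + \left(-14 + 21 \cdot 67\right)} = \sqrt{3 \cdot \frac{6}{13} + \left(-14 + 1407\right)} = \sqrt{\frac{18}{13} + 1393} = \sqrt{\frac{18127}{13}} = \frac{\sqrt{235651}}{13}$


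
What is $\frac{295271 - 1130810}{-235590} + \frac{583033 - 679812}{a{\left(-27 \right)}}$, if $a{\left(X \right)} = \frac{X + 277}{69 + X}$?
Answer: $- \frac{31913267629}{1963250} \approx -16255.0$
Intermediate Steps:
$a{\left(X \right)} = \frac{277 + X}{69 + X}$
$\frac{295271 - 1130810}{-235590} + \frac{583033 - 679812}{a{\left(-27 \right)}} = \frac{295271 - 1130810}{-235590} + \frac{583033 - 679812}{\frac{1}{69 - 27} \left(277 - 27\right)} = \left(-835539\right) \left(- \frac{1}{235590}\right) - \frac{96779}{\frac{1}{42} \cdot 250} = \frac{278513}{78530} - \frac{96779}{\frac{1}{42} \cdot 250} = \frac{278513}{78530} - \frac{96779}{\frac{125}{21}} = \frac{278513}{78530} - \frac{2032359}{125} = - \frac{31913267629}{1963250}$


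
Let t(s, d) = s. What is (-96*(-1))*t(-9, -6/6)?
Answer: -864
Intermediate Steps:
(-96*(-1))*t(-9, -6/6) = -96*(-1)*(-9) = 96*(-9) = -864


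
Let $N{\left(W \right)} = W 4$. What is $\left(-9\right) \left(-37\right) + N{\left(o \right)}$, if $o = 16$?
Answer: $397$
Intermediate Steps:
$N{\left(W \right)} = 4 W$
$\left(-9\right) \left(-37\right) + N{\left(o \right)} = \left(-9\right) \left(-37\right) + 4 \cdot 16 = 333 + 64 = 397$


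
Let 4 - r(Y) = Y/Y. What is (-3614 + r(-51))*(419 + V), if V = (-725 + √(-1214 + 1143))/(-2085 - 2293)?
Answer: -6626571377/4378 + 3611*I*√71/4378 ≈ -1.5136e+6 + 6.9499*I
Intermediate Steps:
r(Y) = 3 (r(Y) = 4 - Y/Y = 4 - 1*1 = 4 - 1 = 3)
V = 725/4378 - I*√71/4378 (V = (-725 + √(-71))/(-4378) = (-725 + I*√71)*(-1/4378) = 725/4378 - I*√71/4378 ≈ 0.1656 - 0.0019247*I)
(-3614 + r(-51))*(419 + V) = (-3614 + 3)*(419 + (725/4378 - I*√71/4378)) = -3611*(1835107/4378 - I*√71/4378) = -6626571377/4378 + 3611*I*√71/4378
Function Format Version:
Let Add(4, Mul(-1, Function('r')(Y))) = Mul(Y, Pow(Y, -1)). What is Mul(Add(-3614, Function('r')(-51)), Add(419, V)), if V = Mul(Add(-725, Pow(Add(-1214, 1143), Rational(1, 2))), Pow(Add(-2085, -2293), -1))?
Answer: Add(Rational(-6626571377, 4378), Mul(Rational(3611, 4378), I, Pow(71, Rational(1, 2)))) ≈ Add(-1.5136e+6, Mul(6.9499, I))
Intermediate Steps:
Function('r')(Y) = 3 (Function('r')(Y) = Add(4, Mul(-1, Mul(Y, Pow(Y, -1)))) = Add(4, Mul(-1, 1)) = Add(4, -1) = 3)
V = Add(Rational(725, 4378), Mul(Rational(-1, 4378), I, Pow(71, Rational(1, 2)))) (V = Mul(Add(-725, Pow(-71, Rational(1, 2))), Pow(-4378, -1)) = Mul(Add(-725, Mul(I, Pow(71, Rational(1, 2)))), Rational(-1, 4378)) = Add(Rational(725, 4378), Mul(Rational(-1, 4378), I, Pow(71, Rational(1, 2)))) ≈ Add(0.16560, Mul(-0.0019247, I)))
Mul(Add(-3614, Function('r')(-51)), Add(419, V)) = Mul(Add(-3614, 3), Add(419, Add(Rational(725, 4378), Mul(Rational(-1, 4378), I, Pow(71, Rational(1, 2)))))) = Mul(-3611, Add(Rational(1835107, 4378), Mul(Rational(-1, 4378), I, Pow(71, Rational(1, 2))))) = Add(Rational(-6626571377, 4378), Mul(Rational(3611, 4378), I, Pow(71, Rational(1, 2))))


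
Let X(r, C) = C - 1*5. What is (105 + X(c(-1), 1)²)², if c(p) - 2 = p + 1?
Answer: 14641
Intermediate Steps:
c(p) = 3 + p (c(p) = 2 + (p + 1) = 2 + (1 + p) = 3 + p)
X(r, C) = -5 + C (X(r, C) = C - 5 = -5 + C)
(105 + X(c(-1), 1)²)² = (105 + (-5 + 1)²)² = (105 + (-4)²)² = (105 + 16)² = 121² = 14641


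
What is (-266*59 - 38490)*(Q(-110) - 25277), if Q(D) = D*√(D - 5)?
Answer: 1369608968 + 5960240*I*√115 ≈ 1.3696e+9 + 6.3916e+7*I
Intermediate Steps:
Q(D) = D*√(-5 + D)
(-266*59 - 38490)*(Q(-110) - 25277) = (-266*59 - 38490)*(-110*√(-5 - 110) - 25277) = (-15694 - 38490)*(-110*I*√115 - 25277) = -54184*(-110*I*√115 - 25277) = -54184*(-25277 - 110*I*√115) = 1369608968 + 5960240*I*√115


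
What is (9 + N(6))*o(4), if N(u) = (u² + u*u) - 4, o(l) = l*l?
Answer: 1232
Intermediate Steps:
o(l) = l²
N(u) = -4 + 2*u² (N(u) = (u² + u²) - 4 = 2*u² - 4 = -4 + 2*u²)
(9 + N(6))*o(4) = (9 + (-4 + 2*6²))*4² = (9 + (-4 + 2*36))*16 = (9 + (-4 + 72))*16 = (9 + 68)*16 = 77*16 = 1232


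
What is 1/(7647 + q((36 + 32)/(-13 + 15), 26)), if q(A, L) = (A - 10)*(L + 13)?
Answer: 1/8583 ≈ 0.00011651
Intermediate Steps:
q(A, L) = (-10 + A)*(13 + L)
1/(7647 + q((36 + 32)/(-13 + 15), 26)) = 1/(7647 + (-130 - 10*26 + 13*((36 + 32)/(-13 + 15)) + ((36 + 32)/(-13 + 15))*26)) = 1/(7647 + (-130 - 260 + 13*(68/2) + (68/2)*26)) = 1/(7647 + (-130 - 260 + 13*(68*(1/2)) + (68*(1/2))*26)) = 1/(7647 + (-130 - 260 + 13*34 + 34*26)) = 1/(7647 + (-130 - 260 + 442 + 884)) = 1/(7647 + 936) = 1/8583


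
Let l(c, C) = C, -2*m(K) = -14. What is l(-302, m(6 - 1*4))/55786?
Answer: 7/55786 ≈ 0.00012548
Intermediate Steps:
m(K) = 7 (m(K) = -1/2*(-14) = 7)
l(-302, m(6 - 1*4))/55786 = 7/55786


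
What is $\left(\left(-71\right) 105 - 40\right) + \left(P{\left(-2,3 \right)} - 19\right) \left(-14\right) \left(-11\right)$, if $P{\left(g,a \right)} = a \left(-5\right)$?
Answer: $-12731$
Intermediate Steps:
$P{\left(g,a \right)} = - 5 a$
$\left(\left(-71\right) 105 - 40\right) + \left(P{\left(-2,3 \right)} - 19\right) \left(-14\right) \left(-11\right) = \left(\left(-71\right) 105 - 40\right) + \left(\left(-5\right) 3 - 19\right) \left(-14\right) \left(-11\right) = \left(-7455 - 40\right) + \left(-15 - 19\right) \left(-14\right) \left(-11\right) = -7495 + \left(-34\right) \left(-14\right) \left(-11\right) = -7495 + 476 \left(-11\right) = -7495 - 5236 = -12731$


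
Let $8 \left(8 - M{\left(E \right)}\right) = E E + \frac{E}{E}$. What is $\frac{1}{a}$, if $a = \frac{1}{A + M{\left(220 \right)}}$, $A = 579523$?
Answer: $\frac{4587847}{8} \approx 5.7348 \cdot 10^{5}$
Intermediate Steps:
$M{\left(E \right)} = \frac{63}{8} - \frac{E^{2}}{8}$ ($M{\left(E \right)} = 8 - \frac{E E + \frac{E}{E}}{8} = 8 - \frac{E^{2} + 1}{8} = 8 - \frac{1 + E^{2}}{8} = 8 - \left(\frac{1}{8} + \frac{E^{2}}{8}\right) = \frac{63}{8} - \frac{E^{2}}{8}$)
$a = \frac{8}{4587847}$ ($a = \frac{1}{579523 + \left(\frac{63}{8} - \frac{220^{2}}{8}\right)} = \frac{1}{579523 + \left(\frac{63}{8} - 6050\right)} = \frac{1}{579523 - \frac{48337}{8}} = \frac{1}{\frac{4587847}{8}} = \frac{8}{4587847} \approx 1.7437 \cdot 10^{-6}$)
$\frac{1}{a} = \frac{1}{\frac{8}{4587847}} = \frac{4587847}{8}$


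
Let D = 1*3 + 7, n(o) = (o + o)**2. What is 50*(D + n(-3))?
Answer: 2300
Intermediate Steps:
n(o) = 4*o**2 (n(o) = (2*o)**2 = 4*o**2)
D = 10 (D = 3 + 7 = 10)
50*(D + n(-3)) = 50*(10 + 4*(-3)**2) = 50*(10 + 4*9) = 50*(10 + 36) = 50*46 = 2300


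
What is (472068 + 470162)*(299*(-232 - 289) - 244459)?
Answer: -377116250740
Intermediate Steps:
(472068 + 470162)*(299*(-232 - 289) - 244459) = 942230*(299*(-521) - 244459) = 942230*(-155779 - 244459) = 942230*(-400238) = -377116250740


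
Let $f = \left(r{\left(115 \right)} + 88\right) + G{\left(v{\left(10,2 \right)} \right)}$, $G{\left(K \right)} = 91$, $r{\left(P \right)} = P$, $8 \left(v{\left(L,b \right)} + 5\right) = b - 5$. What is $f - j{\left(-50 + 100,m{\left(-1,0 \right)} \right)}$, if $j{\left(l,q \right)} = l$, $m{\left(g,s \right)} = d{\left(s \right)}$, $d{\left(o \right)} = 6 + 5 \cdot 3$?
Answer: $244$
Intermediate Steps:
$d{\left(o \right)} = 21$ ($d{\left(o \right)} = 6 + 15 = 21$)
$m{\left(g,s \right)} = 21$
$v{\left(L,b \right)} = - \frac{45}{8} + \frac{b}{8}$ ($v{\left(L,b \right)} = -5 + \frac{b - 5}{8} = -5 + \frac{-5 + b}{8} = -5 + \left(- \frac{5}{8} + \frac{b}{8}\right) = - \frac{45}{8} + \frac{b}{8}$)
$f = 294$ ($f = \left(115 + 88\right) + 91 = 203 + 91 = 294$)
$f - j{\left(-50 + 100,m{\left(-1,0 \right)} \right)} = 294 - \left(-50 + 100\right) = 294 - 50 = 244$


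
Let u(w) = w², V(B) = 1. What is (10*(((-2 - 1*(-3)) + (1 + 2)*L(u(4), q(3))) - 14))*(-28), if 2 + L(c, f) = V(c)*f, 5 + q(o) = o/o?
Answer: 8680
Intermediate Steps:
q(o) = -4 (q(o) = -5 + o/o = -5 + 1 = -4)
L(c, f) = -2 + f (L(c, f) = -2 + 1*f = -2 + f)
(10*(((-2 - 1*(-3)) + (1 + 2)*L(u(4), q(3))) - 14))*(-28) = (10*(((-2 - 1*(-3)) + (1 + 2)*(-2 - 4)) - 14))*(-28) = (10*(((-2 + 3) + 3*(-6)) - 14))*(-28) = (10*((1 - 18) - 14))*(-28) = (10*(-17 - 14))*(-28) = (10*(-31))*(-28) = -310*(-28) = 8680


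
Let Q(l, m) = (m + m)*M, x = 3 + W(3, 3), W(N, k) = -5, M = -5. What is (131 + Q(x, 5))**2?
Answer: 6561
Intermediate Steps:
x = -2 (x = 3 - 5 = -2)
Q(l, m) = -10*m (Q(l, m) = (m + m)*(-5) = (2*m)*(-5) = -10*m)
(131 + Q(x, 5))**2 = (131 - 10*5)**2 = (131 - 50)**2 = 81**2 = 6561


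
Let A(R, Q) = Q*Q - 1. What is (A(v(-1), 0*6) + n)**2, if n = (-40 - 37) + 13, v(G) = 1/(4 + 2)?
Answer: 4225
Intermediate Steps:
v(G) = 1/6
A(R, Q) = -1 + Q**2 (A(R, Q) = Q**2 - 1 = -1 + Q**2)
n = -64 (n = -77 + 13 = -64)
(A(v(-1), 0*6) + n)**2 = ((-1 + (0*6)**2) - 64)**2 = ((-1 + 0**2) - 64)**2 = ((-1 + 0) - 64)**2 = (-1 - 64)**2 = (-65)**2 = 4225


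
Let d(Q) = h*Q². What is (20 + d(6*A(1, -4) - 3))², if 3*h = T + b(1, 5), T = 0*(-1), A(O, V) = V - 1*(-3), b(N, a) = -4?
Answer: 7744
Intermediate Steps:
A(O, V) = 3 + V (A(O, V) = V + 3 = 3 + V)
T = 0
h = -4/3 (h = (0 - 4)/3 = (⅓)*(-4) = -4/3 ≈ -1.3333)
d(Q) = -4*Q²/3
(20 + d(6*A(1, -4) - 3))² = (20 - 4*(6*(3 - 4) - 3)²/3)² = (20 - 4*(6*(-1) - 3)²/3)² = (20 - 4*(-6 - 3)²/3)² = (20 - 4/3*(-9)²)² = (20 - 4/3*81)² = (20 - 108)² = (-88)² = 7744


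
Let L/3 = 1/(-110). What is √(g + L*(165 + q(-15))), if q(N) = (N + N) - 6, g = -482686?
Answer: I*√5840543170/110 ≈ 694.76*I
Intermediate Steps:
q(N) = -6 + 2*N (q(N) = 2*N - 6 = -6 + 2*N)
L = -3/110 (L = 3/(-110) = 3*(-1/110) = -3/110 ≈ -0.027273)
√(g + L*(165 + q(-15))) = √(-482686 - 3*(165 + (-6 + 2*(-15)))/110) = √(-482686 - 3*(165 + (-6 - 30))/110) = √(-482686 - 3*(165 - 36)/110) = √(-482686 - 3/110*129) = √(-482686 - 387/110) = √(-53095847/110) = I*√5840543170/110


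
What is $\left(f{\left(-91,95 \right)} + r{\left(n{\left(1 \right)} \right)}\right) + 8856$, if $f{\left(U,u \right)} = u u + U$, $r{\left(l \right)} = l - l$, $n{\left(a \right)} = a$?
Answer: $17790$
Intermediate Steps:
$r{\left(l \right)} = 0$
$f{\left(U,u \right)} = U + u^{2}$ ($f{\left(U,u \right)} = u^{2} + U = U + u^{2}$)
$\left(f{\left(-91,95 \right)} + r{\left(n{\left(1 \right)} \right)}\right) + 8856 = \left(\left(-91 + 95^{2}\right) + 0\right) + 8856 = \left(\left(-91 + 9025\right) + 0\right) + 8856 = \left(8934 + 0\right) + 8856 = 8934 + 8856 = 17790$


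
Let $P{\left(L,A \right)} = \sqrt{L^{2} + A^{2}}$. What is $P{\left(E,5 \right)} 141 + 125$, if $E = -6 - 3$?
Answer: $125 + 141 \sqrt{106} \approx 1576.7$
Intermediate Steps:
$E = -9$
$P{\left(L,A \right)} = \sqrt{A^{2} + L^{2}}$
$P{\left(E,5 \right)} 141 + 125 = \sqrt{5^{2} + \left(-9\right)^{2}} \cdot 141 + 125 = \sqrt{25 + 81} \cdot 141 + 125 = \sqrt{106} \cdot 141 + 125 = 141 \sqrt{106} + 125 = 125 + 141 \sqrt{106}$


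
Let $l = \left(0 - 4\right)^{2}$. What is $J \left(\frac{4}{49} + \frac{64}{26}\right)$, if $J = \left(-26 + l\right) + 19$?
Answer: $\frac{14580}{637} \approx 22.889$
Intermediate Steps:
$l = 16$ ($l = \left(-4\right)^{2} = 16$)
$J = 9$ ($J = \left(-26 + 16\right) + 19 = -10 + 19 = 9$)
$J \left(\frac{4}{49} + \frac{64}{26}\right) = 9 \left(\frac{4}{49} + \frac{64}{26}\right) = 9 \left(4 \cdot \frac{1}{49} + 64 \cdot \frac{1}{26}\right) = 9 \left(\frac{4}{49} + \frac{32}{13}\right) = 9 \cdot \frac{1620}{637} = \frac{14580}{637}$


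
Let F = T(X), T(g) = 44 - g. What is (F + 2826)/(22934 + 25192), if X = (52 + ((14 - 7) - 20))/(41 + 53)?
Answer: 269741/4523844 ≈ 0.059627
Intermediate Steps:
X = 39/94 (X = (52 + (7 - 20))/94 = (52 - 13)*(1/94) = 39*(1/94) = 39/94 ≈ 0.41489)
F = 4097/94 (F = 44 - 1*39/94 = 44 - 39/94 = 4097/94 ≈ 43.585)
(F + 2826)/(22934 + 25192) = (4097/94 + 2826)/(22934 + 25192) = (269741/94)/48126 = (269741/94)*(1/48126) = 269741/4523844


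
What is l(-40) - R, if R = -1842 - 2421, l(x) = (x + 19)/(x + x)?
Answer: 341061/80 ≈ 4263.3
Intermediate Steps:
l(x) = (19 + x)/(2*x) (l(x) = (19 + x)/((2*x)) = (19 + x)*(1/(2*x)) = (19 + x)/(2*x))
R = -4263
l(-40) - R = (½)*(19 - 40)/(-40) - 1*(-4263) = (½)*(-1/40)*(-21) + 4263 = 21/80 + 4263 = 341061/80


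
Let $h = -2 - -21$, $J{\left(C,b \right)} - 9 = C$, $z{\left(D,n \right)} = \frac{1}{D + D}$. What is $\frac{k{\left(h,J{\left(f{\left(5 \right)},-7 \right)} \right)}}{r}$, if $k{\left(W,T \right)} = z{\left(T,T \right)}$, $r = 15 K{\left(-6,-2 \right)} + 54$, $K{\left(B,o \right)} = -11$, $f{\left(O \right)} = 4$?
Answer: $- \frac{1}{2886} \approx -0.0003465$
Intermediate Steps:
$z{\left(D,n \right)} = \frac{1}{2 D}$
$J{\left(C,b \right)} = 9 + C$
$r = -111$ ($r = 15 \left(-11\right) + 54 = -165 + 54 = -111$)
$h = 19$ ($h = -2 + 21 = 19$)
$k{\left(W,T \right)} = \frac{1}{2 T}$
$\frac{k{\left(h,J{\left(f{\left(5 \right)},-7 \right)} \right)}}{r} = \frac{\frac{1}{2} \frac{1}{9 + 4}}{-111} = \frac{1}{2 \cdot 13} \left(- \frac{1}{111}\right) = \frac{1}{2} \cdot \frac{1}{13} \left(- \frac{1}{111}\right) = \frac{1}{26} \left(- \frac{1}{111}\right) = - \frac{1}{2886}$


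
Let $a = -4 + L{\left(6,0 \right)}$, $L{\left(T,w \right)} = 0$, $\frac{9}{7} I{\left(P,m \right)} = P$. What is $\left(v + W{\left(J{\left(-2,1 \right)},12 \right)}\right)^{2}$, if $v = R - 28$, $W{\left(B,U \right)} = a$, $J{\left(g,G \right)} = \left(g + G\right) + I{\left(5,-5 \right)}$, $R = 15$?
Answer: $289$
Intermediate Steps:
$I{\left(P,m \right)} = \frac{7 P}{9}$
$J{\left(g,G \right)} = \frac{35}{9} + G + g$ ($J{\left(g,G \right)} = \left(g + G\right) + \frac{7}{9} \cdot 5 = \left(G + g\right) + \frac{35}{9} = \frac{35}{9} + G + g$)
$a = -4$ ($a = -4 + 0 = -4$)
$W{\left(B,U \right)} = -4$
$v = -13$ ($v = 15 - 28 = -13$)
$\left(v + W{\left(J{\left(-2,1 \right)},12 \right)}\right)^{2} = \left(-13 - 4\right)^{2} = \left(-17\right)^{2} = 289$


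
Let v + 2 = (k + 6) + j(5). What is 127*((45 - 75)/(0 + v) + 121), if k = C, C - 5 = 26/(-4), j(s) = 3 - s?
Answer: 7747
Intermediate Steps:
C = -3/2 (C = 5 + 26/(-4) = 5 + 26*(-¼) = 5 - 13/2 = -3/2 ≈ -1.5000)
k = -3/2 ≈ -1.5000
v = ½ (v = -2 + ((-3/2 + 6) + (3 - 1*5)) = -2 + (9/2 + (3 - 5)) = -2 + (9/2 - 2) = -2 + 5/2 = ½ ≈ 0.50000)
127*((45 - 75)/(0 + v) + 121) = 127*((45 - 75)/(0 + ½) + 121) = 127*(-30/½ + 121) = 127*(-30*2 + 121) = 127*(-60 + 121) = 127*61 = 7747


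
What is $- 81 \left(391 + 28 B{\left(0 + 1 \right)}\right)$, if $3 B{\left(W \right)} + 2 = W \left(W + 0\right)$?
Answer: $-30915$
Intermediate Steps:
$B{\left(W \right)} = - \frac{2}{3} + \frac{W^{2}}{3}$ ($B{\left(W \right)} = - \frac{2}{3} + \frac{W \left(W + 0\right)}{3} = - \frac{2}{3} + \frac{W W}{3} = - \frac{2}{3} + \frac{W^{2}}{3}$)
$- 81 \left(391 + 28 B{\left(0 + 1 \right)}\right) = - 81 \left(391 + 28 \left(- \frac{2}{3} + \frac{\left(0 + 1\right)^{2}}{3}\right)\right) = - 81 \left(391 + 28 \left(- \frac{2}{3} + \frac{1^{2}}{3}\right)\right) = - 81 \left(391 + 28 \left(- \frac{2}{3} + \frac{1}{3} \cdot 1\right)\right) = - 81 \left(391 + 28 \left(- \frac{2}{3} + \frac{1}{3}\right)\right) = - 81 \left(391 + 28 \left(- \frac{1}{3}\right)\right) = - 81 \left(391 - \frac{28}{3}\right) = \left(-81\right) \frac{1145}{3} = -30915$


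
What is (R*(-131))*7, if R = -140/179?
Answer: 128380/179 ≈ 717.21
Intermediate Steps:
R = -140/179 (R = -140*1/179 = -140/179 ≈ -0.78212)
(R*(-131))*7 = -140/179*(-131)*7 = (18340/179)*7 = 128380/179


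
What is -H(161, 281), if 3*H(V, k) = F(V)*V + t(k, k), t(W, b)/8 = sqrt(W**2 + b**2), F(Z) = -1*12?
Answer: 644 - 2248*sqrt(2)/3 ≈ -415.72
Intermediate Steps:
F(Z) = -12
t(W, b) = 8*sqrt(W**2 + b**2)
H(V, k) = -4*V + 8*sqrt(2)*sqrt(k**2)/3 (H(V, k) = (-12*V + 8*sqrt(k**2 + k**2))/3 = (-12*V + 8*sqrt(2*k**2))/3 = (-12*V + 8*(sqrt(2)*sqrt(k**2)))/3 = (-12*V + 8*sqrt(2)*sqrt(k**2))/3 = -4*V + 8*sqrt(2)*sqrt(k**2)/3)
-H(161, 281) = -(-4*161 + 8*sqrt(2)*sqrt(281**2)/3) = -(-644 + 8*sqrt(2)*sqrt(78961)/3) = -(-644 + (8/3)*sqrt(2)*281) = -(-644 + 2248*sqrt(2)/3) = 644 - 2248*sqrt(2)/3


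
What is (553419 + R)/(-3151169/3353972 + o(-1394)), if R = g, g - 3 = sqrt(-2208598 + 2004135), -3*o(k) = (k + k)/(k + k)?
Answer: -5568485676552/12807479 - 10061916*I*sqrt(204463)/12807479 ≈ -4.3478e+5 - 355.24*I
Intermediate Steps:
o(k) = -1/3 (o(k) = -(k + k)/(3*(k + k)) = -2*k/(3*(2*k)) = -2*k*1/(2*k)/3 = -1/3*1 = -1/3)
g = 3 + I*sqrt(204463) (g = 3 + sqrt(-2208598 + 2004135) = 3 + sqrt(-204463) = 3 + I*sqrt(204463) ≈ 3.0 + 452.18*I)
R = 3 + I*sqrt(204463) ≈ 3.0 + 452.18*I
(553419 + R)/(-3151169/3353972 + o(-1394)) = (553419 + (3 + I*sqrt(204463)))/(-3151169/3353972 - 1/3) = (553422 + I*sqrt(204463))/(-3151169*1/3353972 - 1/3) = (553422 + I*sqrt(204463))/(-3151169/3353972 - 1/3) = (553422 + I*sqrt(204463))/(-12807479/10061916) = (553422 + I*sqrt(204463))*(-10061916/12807479) = -5568485676552/12807479 - 10061916*I*sqrt(204463)/12807479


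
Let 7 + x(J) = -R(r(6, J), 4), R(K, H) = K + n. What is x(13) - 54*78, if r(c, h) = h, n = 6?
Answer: -4238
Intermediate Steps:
R(K, H) = 6 + K (R(K, H) = K + 6 = 6 + K)
x(J) = -13 - J (x(J) = -7 - (6 + J) = -7 + (-6 - J) = -13 - J)
x(13) - 54*78 = (-13 - 1*13) - 54*78 = (-13 - 13) - 4212 = -26 - 4212 = -4238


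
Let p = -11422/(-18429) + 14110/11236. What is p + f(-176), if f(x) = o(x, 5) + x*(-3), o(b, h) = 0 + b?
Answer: 36638196335/103534122 ≈ 353.88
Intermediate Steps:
o(b, h) = b
f(x) = -2*x (f(x) = x + x*(-3) = x - 3*x = -2*x)
p = 194185391/103534122 (p = -11422*(-1/18429) + 14110*(1/11236) = 11422/18429 + 7055/5618 = 194185391/103534122 ≈ 1.8756)
p + f(-176) = 194185391/103534122 - 2*(-176) = 194185391/103534122 + 352 = 36638196335/103534122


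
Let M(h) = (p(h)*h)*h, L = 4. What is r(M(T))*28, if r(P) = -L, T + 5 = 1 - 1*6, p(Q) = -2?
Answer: -112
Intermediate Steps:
T = -10 (T = -5 + (1 - 1*6) = -5 + (1 - 6) = -5 - 5 = -10)
M(h) = -2*h**2 (M(h) = (-2*h)*h = -2*h**2)
r(P) = -4 (r(P) = -1*4 = -4)
r(M(T))*28 = -4*28 = -112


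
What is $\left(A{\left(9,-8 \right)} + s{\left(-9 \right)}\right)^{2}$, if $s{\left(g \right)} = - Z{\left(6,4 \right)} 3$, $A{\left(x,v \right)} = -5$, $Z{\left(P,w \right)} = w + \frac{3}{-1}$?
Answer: $64$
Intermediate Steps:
$Z{\left(P,w \right)} = -3 + w$ ($Z{\left(P,w \right)} = w + 3 \left(-1\right) = w - 3 = -3 + w$)
$s{\left(g \right)} = -3$ ($s{\left(g \right)} = - (-3 + 4) 3 = \left(-1\right) 1 \cdot 3 = \left(-1\right) 3 = -3$)
$\left(A{\left(9,-8 \right)} + s{\left(-9 \right)}\right)^{2} = \left(-5 - 3\right)^{2} = \left(-8\right)^{2} = 64$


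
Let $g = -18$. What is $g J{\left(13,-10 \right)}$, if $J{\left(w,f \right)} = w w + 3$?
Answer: $-3096$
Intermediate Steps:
$J{\left(w,f \right)} = 3 + w^{2}$ ($J{\left(w,f \right)} = w^{2} + 3 = 3 + w^{2}$)
$g J{\left(13,-10 \right)} = - 18 \left(3 + 13^{2}\right) = - 18 \left(3 + 169\right) = \left(-18\right) 172 = -3096$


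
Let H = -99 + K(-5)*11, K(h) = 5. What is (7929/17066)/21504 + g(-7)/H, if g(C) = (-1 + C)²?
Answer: -1957236335/1345619968 ≈ -1.4545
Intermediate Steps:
H = -44 (H = -99 + 5*11 = -99 + 55 = -44)
(7929/17066)/21504 + g(-7)/H = (7929/17066)/21504 + (-1 - 7)²/(-44) = (7929*(1/17066))*(1/21504) + (-8)²*(-1/44) = (7929/17066)*(1/21504) + 64*(-1/44) = 2643/122329088 - 16/11 = -1957236335/1345619968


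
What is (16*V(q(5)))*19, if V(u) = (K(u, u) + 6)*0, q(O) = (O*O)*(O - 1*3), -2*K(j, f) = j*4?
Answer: 0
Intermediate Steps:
K(j, f) = -2*j (K(j, f) = -j*4/2 = -2*j)
q(O) = O²*(-3 + O) (q(O) = O²*(O - 3) = O²*(-3 + O))
V(u) = 0 (V(u) = (-2*u + 6)*0 = (6 - 2*u)*0 = 0)
(16*V(q(5)))*19 = (16*0)*19 = 0*19 = 0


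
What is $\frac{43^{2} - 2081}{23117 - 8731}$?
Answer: $- \frac{116}{7193} \approx -0.016127$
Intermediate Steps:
$\frac{43^{2} - 2081}{23117 - 8731} = \frac{1849 - 2081}{14386} = \left(-232\right) \frac{1}{14386} = - \frac{116}{7193}$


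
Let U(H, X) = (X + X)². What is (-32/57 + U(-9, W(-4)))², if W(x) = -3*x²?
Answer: 275919078400/3249 ≈ 8.4924e+7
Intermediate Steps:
U(H, X) = 4*X² (U(H, X) = (2*X)² = 4*X²)
(-32/57 + U(-9, W(-4)))² = (-32/57 + 4*(-3*(-4)²)²)² = (-32*1/57 + 4*(-3*16)²)² = (-32/57 + 4*(-48)²)² = (-32/57 + 4*2304)² = (-32/57 + 9216)² = (525280/57)² = 275919078400/3249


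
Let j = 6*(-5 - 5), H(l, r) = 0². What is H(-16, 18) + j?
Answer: -60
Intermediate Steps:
H(l, r) = 0
j = -60 (j = 6*(-10) = -60)
H(-16, 18) + j = 0 - 60 = -60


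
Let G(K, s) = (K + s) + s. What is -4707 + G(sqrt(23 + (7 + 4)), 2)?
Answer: -4703 + sqrt(34) ≈ -4697.2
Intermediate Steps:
G(K, s) = K + 2*s
-4707 + G(sqrt(23 + (7 + 4)), 2) = -4707 + (sqrt(23 + (7 + 4)) + 2*2) = -4707 + (sqrt(23 + 11) + 4) = -4707 + (sqrt(34) + 4) = -4707 + (4 + sqrt(34)) = -4703 + sqrt(34)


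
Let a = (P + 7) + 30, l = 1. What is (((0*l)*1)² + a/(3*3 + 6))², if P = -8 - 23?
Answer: 4/25 ≈ 0.16000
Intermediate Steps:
P = -31
a = 6 (a = (-31 + 7) + 30 = -24 + 30 = 6)
(((0*l)*1)² + a/(3*3 + 6))² = (((0*1)*1)² + 6/(3*3 + 6))² = ((0*1)² + 6/(9 + 6))² = (0² + 6/15)² = (0 + 6*(1/15))² = (0 + ⅖)² = (⅖)² = 4/25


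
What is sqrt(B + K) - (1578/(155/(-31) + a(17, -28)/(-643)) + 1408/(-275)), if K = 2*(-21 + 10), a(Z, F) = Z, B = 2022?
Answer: 12890023/40400 + 20*sqrt(5) ≈ 363.78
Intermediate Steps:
K = -22 (K = 2*(-11) = -22)
sqrt(B + K) - (1578/(155/(-31) + a(17, -28)/(-643)) + 1408/(-275)) = sqrt(2022 - 22) - (1578/(155/(-31) + 17/(-643)) + 1408/(-275)) = sqrt(2000) - (1578/(155*(-1/31) + 17*(-1/643)) + 1408*(-1/275)) = 20*sqrt(5) - (1578/(-5 - 17/643) - 128/25) = 20*sqrt(5) - (1578/(-3232/643) - 128/25) = 20*sqrt(5) - (1578*(-643/3232) - 128/25) = 20*sqrt(5) - (-507327/1616 - 128/25) = 20*sqrt(5) - 1*(-12890023/40400) = 20*sqrt(5) + 12890023/40400 = 12890023/40400 + 20*sqrt(5)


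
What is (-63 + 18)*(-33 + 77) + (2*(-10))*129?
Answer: -4560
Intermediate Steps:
(-63 + 18)*(-33 + 77) + (2*(-10))*129 = -45*44 - 20*129 = -1980 - 2580 = -4560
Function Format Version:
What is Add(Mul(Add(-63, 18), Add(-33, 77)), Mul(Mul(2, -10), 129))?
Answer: -4560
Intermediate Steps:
Add(Mul(Add(-63, 18), Add(-33, 77)), Mul(Mul(2, -10), 129)) = Add(Mul(-45, 44), Mul(-20, 129)) = Add(-1980, -2580) = -4560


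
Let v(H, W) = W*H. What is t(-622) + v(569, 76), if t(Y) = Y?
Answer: 42622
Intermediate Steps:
v(H, W) = H*W
t(-622) + v(569, 76) = -622 + 569*76 = -622 + 43244 = 42622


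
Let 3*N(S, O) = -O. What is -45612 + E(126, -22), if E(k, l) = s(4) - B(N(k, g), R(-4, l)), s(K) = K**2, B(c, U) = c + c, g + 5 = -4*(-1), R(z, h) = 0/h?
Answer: -136790/3 ≈ -45597.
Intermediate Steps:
R(z, h) = 0
g = -1 (g = -5 - 4*(-1) = -5 + 4 = -1)
N(S, O) = -O/3 (N(S, O) = (-O)/3 = -O/3)
B(c, U) = 2*c
E(k, l) = 46/3 (E(k, l) = 4**2 - 2*(-1/3*(-1)) = 16 - 2/3 = 46/3)
-45612 + E(126, -22) = -45612 + 46/3 = -136790/3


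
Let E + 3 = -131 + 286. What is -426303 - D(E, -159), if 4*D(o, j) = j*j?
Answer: -1730493/4 ≈ -4.3262e+5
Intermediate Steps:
E = 152 (E = -3 + (-131 + 286) = -3 + 155 = 152)
D(o, j) = j**2/4 (D(o, j) = (j*j)/4 = j**2/4)
-426303 - D(E, -159) = -426303 - (-159)**2/4 = -426303 - 25281/4 = -1730493/4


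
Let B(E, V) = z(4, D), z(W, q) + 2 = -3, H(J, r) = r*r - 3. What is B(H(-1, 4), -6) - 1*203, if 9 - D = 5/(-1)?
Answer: -208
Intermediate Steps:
D = 14 (D = 9 - 5/(-1) = 9 - 5*(-1) = 9 - 1*(-5) = 9 + 5 = 14)
H(J, r) = -3 + r² (H(J, r) = r² - 3 = -3 + r²)
z(W, q) = -5 (z(W, q) = -2 - 3 = -5)
B(E, V) = -5
B(H(-1, 4), -6) - 1*203 = -5 - 1*203 = -5 - 203 = -208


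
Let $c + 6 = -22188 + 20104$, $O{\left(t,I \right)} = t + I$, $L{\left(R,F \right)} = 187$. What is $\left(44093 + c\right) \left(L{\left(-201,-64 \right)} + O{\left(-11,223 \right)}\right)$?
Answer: $16759197$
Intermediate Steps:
$O{\left(t,I \right)} = I + t$
$c = -2090$ ($c = -6 + \left(-22188 + 20104\right) = -6 - 2084 = -2090$)
$\left(44093 + c\right) \left(L{\left(-201,-64 \right)} + O{\left(-11,223 \right)}\right) = \left(44093 - 2090\right) \left(187 + \left(223 - 11\right)\right) = 42003 \left(187 + 212\right) = 42003 \cdot 399 = 16759197$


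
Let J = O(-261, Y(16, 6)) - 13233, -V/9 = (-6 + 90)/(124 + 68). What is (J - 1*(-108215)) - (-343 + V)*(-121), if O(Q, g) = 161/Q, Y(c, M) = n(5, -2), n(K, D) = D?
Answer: 221336125/4176 ≈ 53002.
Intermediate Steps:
Y(c, M) = -2
V = -63/16 (V = -9*(-6 + 90)/(124 + 68) = -756/192 = -9*7/16 = -63/16 ≈ -3.9375)
J = -3453974/261 (J = 161/(-261) - 13233 = 161*(-1/261) - 13233 = -161/261 - 13233 = -3453974/261 ≈ -13234.)
(J - 1*(-108215)) - (-343 + V)*(-121) = (-3453974/261 - 1*(-108215)) - (-343 - 63/16)*(-121) = (-3453974/261 + 108215) - (-5551)*(-121)/16 = 24790141/261 - 1*671671/16 = 24790141/261 - 671671/16 = 221336125/4176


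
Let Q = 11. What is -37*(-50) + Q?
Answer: 1861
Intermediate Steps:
-37*(-50) + Q = -37*(-50) + 11 = 1850 + 11 = 1861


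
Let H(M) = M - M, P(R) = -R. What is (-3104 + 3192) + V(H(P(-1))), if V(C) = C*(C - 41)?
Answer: 88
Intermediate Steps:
H(M) = 0
V(C) = C*(-41 + C)
(-3104 + 3192) + V(H(P(-1))) = (-3104 + 3192) + 0*(-41 + 0) = 88 + 0*(-41) = 88 + 0 = 88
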